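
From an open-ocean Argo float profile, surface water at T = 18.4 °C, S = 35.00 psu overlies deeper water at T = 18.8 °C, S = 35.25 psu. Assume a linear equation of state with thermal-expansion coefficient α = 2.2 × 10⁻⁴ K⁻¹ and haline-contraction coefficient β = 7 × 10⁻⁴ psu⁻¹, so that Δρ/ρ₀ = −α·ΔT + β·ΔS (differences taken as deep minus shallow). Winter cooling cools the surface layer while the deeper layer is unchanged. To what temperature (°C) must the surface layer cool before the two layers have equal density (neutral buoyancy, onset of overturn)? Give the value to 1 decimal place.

Neutral buoyancy requires Δρ = 0, i.e. −α(T_deep − T_surf′) + β(S_deep − S_surf) = 0.
T_surf′ = T_deep − (β/α)·ΔS = 18.8 − (7 × 10⁻⁴/2.2 × 10⁻⁴)·(+0.25) = 18.005 °C.
Cooling required: 18.4 − (18.005) = 0.395 °C.

18.0 °C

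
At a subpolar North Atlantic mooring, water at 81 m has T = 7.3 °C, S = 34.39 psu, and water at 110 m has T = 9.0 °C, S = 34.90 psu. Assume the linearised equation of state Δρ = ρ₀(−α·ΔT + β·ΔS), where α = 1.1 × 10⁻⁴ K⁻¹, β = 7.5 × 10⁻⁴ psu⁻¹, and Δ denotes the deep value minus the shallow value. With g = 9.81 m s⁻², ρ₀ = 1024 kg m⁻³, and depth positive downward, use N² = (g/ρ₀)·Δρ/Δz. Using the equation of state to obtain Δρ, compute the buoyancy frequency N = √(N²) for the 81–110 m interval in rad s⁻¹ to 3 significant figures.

ΔT = +1.7 K, ΔS = +0.51 psu (deep − shallow).
Δρ/ρ₀ = −αΔT + βΔS = -1.87 × 10⁻⁴ + 3.825 × 10⁻⁴ = 1.955 × 10⁻⁴, so Δρ ≈ 0.2002 kg m⁻³.
N² = (g/ρ₀)·Δρ/Δz = g·(Δρ/ρ₀)/Δz = 9.81 × 1.955 × 10⁻⁴ / 29 = 6.6133 × 10⁻⁵ s⁻².
N = √(6.6133 × 10⁻⁵) = 8.1322 × 10⁻³ rad s⁻¹ ≈ 8.13 × 10⁻³ rad s⁻¹.

8.13 × 10⁻³ rad s⁻¹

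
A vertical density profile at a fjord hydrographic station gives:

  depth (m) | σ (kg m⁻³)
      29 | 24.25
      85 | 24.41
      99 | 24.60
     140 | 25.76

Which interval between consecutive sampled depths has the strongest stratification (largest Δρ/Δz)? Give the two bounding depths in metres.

Compute the density gradient over each adjacent pair:
  29–85 m: Δρ/Δz = 0.16/56 = 2.9 × 10⁻³ kg m⁻⁴
  85–99 m: Δρ/Δz = 0.19/14 = 0.014 kg m⁻⁴
  99–140 m: Δρ/Δz = 1.16/41 = 0.028 kg m⁻⁴
The largest gradient is in the 99–140 m interval — the pycnocline.

99–140 m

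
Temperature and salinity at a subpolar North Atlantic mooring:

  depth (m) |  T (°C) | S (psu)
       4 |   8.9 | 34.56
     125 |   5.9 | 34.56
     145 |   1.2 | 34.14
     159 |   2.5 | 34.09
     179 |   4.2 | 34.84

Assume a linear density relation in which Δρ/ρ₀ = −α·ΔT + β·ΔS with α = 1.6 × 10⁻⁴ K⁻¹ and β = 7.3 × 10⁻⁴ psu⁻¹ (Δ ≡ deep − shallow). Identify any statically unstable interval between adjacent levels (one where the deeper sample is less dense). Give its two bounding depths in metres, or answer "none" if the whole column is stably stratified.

145–159 m

Evaluate Δρ/ρ₀ = −αΔT + βΔS across each adjacent pair:
  4–125 m: −αΔT+βΔS = −(1.6 × 10⁻⁴)(-3.0)+(7.3 × 10⁻⁴)(+0.00) = 4.8 × 10⁻⁴ → stable
  125–145 m: −αΔT+βΔS = −(1.6 × 10⁻⁴)(-4.7)+(7.3 × 10⁻⁴)(-0.42) = 4.5 × 10⁻⁴ → stable
  145–159 m: −αΔT+βΔS = −(1.6 × 10⁻⁴)(+1.3)+(7.3 × 10⁻⁴)(-0.05) = -2.4 × 10⁻⁴ → UNSTABLE
  159–179 m: −αΔT+βΔS = −(1.6 × 10⁻⁴)(+1.7)+(7.3 × 10⁻⁴)(+0.75) = 2.8 × 10⁻⁴ → stable
The 145–159 m interval has Δρ < 0: lighter water underlies denser water.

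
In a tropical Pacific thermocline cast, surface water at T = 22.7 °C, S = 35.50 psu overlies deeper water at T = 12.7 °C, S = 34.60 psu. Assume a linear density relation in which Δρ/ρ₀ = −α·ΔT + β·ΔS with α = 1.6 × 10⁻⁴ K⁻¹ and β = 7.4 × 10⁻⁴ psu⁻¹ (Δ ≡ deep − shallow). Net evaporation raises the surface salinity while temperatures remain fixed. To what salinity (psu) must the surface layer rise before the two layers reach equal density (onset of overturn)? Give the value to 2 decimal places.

36.76 psu

Neutral buoyancy requires −α(T_deep − T_surf) + β(S_deep − S_surf′) = 0.
S_surf′ = S_deep − (α/β)·ΔT = 34.60 − (1.6 × 10⁻⁴/7.4 × 10⁻⁴)·(-10.0) = 36.7622 psu.
Increase required: 36.7622 − 35.50 = 1.2622 psu.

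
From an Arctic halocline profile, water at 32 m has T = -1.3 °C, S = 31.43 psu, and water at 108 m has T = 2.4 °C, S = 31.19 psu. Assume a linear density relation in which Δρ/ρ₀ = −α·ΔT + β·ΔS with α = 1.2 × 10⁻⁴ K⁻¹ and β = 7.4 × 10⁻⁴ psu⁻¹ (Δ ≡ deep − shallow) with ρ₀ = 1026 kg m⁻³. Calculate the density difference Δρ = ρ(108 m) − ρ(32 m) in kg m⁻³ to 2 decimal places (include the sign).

ΔT = +3.7 K, ΔS = -0.24 psu (deep − shallow).
Δρ/ρ₀ = −(1.2 × 10⁻⁴)(+3.7) + (7.4 × 10⁻⁴)(-0.24) = -6.216 × 10⁻⁴.
Δρ = 1026 × (-6.216 × 10⁻⁴) = -0.64 kg m⁻³.
Negative Δρ: lighter below, statically unstable.

-0.64 kg m⁻³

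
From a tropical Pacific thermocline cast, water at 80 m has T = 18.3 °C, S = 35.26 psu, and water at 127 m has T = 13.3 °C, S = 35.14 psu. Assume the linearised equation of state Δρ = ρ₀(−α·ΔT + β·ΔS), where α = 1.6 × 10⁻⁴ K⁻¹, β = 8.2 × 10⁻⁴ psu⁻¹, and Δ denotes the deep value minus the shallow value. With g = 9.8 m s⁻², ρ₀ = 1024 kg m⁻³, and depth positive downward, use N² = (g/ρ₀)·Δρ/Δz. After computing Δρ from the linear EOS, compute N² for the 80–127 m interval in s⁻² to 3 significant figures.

1.46 × 10⁻⁴ s⁻²

ΔT = -5.0 K, ΔS = -0.12 psu (deep − shallow).
Δρ/ρ₀ = −αΔT + βΔS = 8.00 × 10⁻⁴ − 9.84 × 10⁻⁵ = 7.016 × 10⁻⁴, so Δρ ≈ 0.7184 kg m⁻³.
N² = (g/ρ₀)·Δρ/Δz = g·(Δρ/ρ₀)/Δz = 9.8 × 7.016 × 10⁻⁴ / 47 = 1.4629 × 10⁻⁴ s⁻² ≈ 1.46 × 10⁻⁴ s⁻².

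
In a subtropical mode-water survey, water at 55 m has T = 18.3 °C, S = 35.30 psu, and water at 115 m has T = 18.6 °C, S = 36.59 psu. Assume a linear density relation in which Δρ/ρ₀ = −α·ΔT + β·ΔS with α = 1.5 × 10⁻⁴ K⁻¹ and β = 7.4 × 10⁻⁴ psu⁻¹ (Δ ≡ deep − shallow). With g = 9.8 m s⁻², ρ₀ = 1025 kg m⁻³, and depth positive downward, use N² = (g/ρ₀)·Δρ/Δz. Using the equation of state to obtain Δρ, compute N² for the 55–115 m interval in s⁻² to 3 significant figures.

1.49 × 10⁻⁴ s⁻²

ΔT = +0.3 K, ΔS = +1.29 psu (deep − shallow).
Δρ/ρ₀ = −αΔT + βΔS = -4.50 × 10⁻⁵ + 9.546 × 10⁻⁴ = 9.096 × 10⁻⁴, so Δρ ≈ 0.9323 kg m⁻³.
N² = (g/ρ₀)·Δρ/Δz = g·(Δρ/ρ₀)/Δz = 9.8 × 9.096 × 10⁻⁴ / 60 = 1.4857 × 10⁻⁴ s⁻² ≈ 1.49 × 10⁻⁴ s⁻².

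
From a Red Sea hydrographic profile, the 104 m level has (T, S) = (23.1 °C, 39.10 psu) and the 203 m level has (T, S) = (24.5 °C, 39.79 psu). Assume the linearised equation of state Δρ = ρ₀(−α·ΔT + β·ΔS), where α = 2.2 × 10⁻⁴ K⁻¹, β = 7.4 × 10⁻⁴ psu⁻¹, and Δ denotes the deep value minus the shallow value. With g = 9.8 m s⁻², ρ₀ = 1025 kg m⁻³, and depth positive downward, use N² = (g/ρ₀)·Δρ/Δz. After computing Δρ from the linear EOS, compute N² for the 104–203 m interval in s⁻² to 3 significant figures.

ΔT = +1.4 K, ΔS = +0.69 psu (deep − shallow).
Δρ/ρ₀ = −αΔT + βΔS = -3.08 × 10⁻⁴ + 5.106 × 10⁻⁴ = 2.026 × 10⁻⁴, so Δρ ≈ 0.2077 kg m⁻³.
N² = (g/ρ₀)·Δρ/Δz = g·(Δρ/ρ₀)/Δz = 9.8 × 2.026 × 10⁻⁴ / 99 = 2.0055 × 10⁻⁵ s⁻² ≈ 2.01 × 10⁻⁵ s⁻².

2.01 × 10⁻⁵ s⁻²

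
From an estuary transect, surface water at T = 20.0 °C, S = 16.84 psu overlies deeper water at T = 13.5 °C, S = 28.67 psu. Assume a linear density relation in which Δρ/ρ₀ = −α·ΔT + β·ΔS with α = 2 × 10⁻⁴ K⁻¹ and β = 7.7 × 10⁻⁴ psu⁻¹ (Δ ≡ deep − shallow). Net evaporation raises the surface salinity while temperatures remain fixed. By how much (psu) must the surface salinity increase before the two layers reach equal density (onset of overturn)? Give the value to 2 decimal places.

13.52 psu

Neutral buoyancy requires −α(T_deep − T_surf) + β(S_deep − S_surf′) = 0.
S_surf′ = S_deep − (α/β)·ΔT = 28.67 − (2 × 10⁻⁴/7.7 × 10⁻⁴)·(-6.5) = 30.3583 psu.
Increase required: 30.3583 − 16.84 = 13.5183 psu.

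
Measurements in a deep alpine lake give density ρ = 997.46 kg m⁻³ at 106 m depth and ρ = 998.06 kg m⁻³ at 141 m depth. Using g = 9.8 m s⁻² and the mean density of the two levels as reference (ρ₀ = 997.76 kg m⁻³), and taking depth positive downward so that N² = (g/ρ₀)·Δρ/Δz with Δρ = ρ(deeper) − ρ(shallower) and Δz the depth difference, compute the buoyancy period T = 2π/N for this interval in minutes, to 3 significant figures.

8.07 min

Δρ = 998.06 − 997.46 = 0.60 kg m⁻³ over Δz = 141 − 106 = 35 m.
N² = (9.8/997.76) × (0.60/35) = 1.6838 × 10⁻⁴ s⁻².
N = √(1.6838 × 10⁻⁴) = 0.012976 rad s⁻¹, so T = 2π/N = 484.22 s = 8.0703 min ≈ 8.07 min.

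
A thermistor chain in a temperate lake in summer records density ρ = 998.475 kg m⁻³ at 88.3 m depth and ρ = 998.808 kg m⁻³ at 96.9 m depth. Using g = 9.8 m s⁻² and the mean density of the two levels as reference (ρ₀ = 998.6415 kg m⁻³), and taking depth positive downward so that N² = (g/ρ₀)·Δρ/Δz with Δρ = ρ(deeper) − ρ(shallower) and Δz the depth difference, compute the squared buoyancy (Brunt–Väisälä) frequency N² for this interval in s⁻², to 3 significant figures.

3.80 × 10⁻⁴ s⁻²

Δρ = 998.808 − 998.475 = 0.333 kg m⁻³ over Δz = 96.9 − 88.3 = 8.6 m.
N² = (9.8/998.6415) × (0.333/8.6) = 3.7998 × 10⁻⁴ s⁻² ≈ 3.80 × 10⁻⁴ s⁻².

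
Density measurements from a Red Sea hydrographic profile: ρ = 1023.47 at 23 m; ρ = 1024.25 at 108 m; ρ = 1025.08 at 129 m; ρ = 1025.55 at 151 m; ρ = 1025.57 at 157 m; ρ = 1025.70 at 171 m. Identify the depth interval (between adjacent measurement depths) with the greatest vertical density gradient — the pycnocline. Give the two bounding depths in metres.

Compute the density gradient over each adjacent pair:
  23–108 m: Δρ/Δz = 0.78/85 = 9.2 × 10⁻³ kg m⁻⁴
  108–129 m: Δρ/Δz = 0.83/21 = 0.040 kg m⁻⁴
  129–151 m: Δρ/Δz = 0.47/22 = 0.021 kg m⁻⁴
  151–157 m: Δρ/Δz = 0.02/6 = 3.3 × 10⁻³ kg m⁻⁴
  157–171 m: Δρ/Δz = 0.13/14 = 9.3 × 10⁻³ kg m⁻⁴
The largest gradient is in the 108–129 m interval — the pycnocline.

108–129 m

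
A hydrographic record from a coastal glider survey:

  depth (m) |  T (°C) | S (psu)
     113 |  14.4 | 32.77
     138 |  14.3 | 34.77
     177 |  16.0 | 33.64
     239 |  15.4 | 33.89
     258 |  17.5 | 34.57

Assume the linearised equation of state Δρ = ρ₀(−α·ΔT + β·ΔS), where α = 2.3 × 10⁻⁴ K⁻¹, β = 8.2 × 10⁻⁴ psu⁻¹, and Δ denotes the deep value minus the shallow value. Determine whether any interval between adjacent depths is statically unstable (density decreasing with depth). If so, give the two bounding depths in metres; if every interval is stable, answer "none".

138–177 m

Evaluate Δρ/ρ₀ = −αΔT + βΔS across each adjacent pair:
  113–138 m: −αΔT+βΔS = −(2.3 × 10⁻⁴)(-0.1)+(8.2 × 10⁻⁴)(+2.00) = 1.7 × 10⁻³ → stable
  138–177 m: −αΔT+βΔS = −(2.3 × 10⁻⁴)(+1.7)+(8.2 × 10⁻⁴)(-1.13) = -1.3 × 10⁻³ → UNSTABLE
  177–239 m: −αΔT+βΔS = −(2.3 × 10⁻⁴)(-0.6)+(8.2 × 10⁻⁴)(+0.25) = 3.4 × 10⁻⁴ → stable
  239–258 m: −αΔT+βΔS = −(2.3 × 10⁻⁴)(+2.1)+(8.2 × 10⁻⁴)(+0.68) = 7.5 × 10⁻⁵ → stable
The 138–177 m interval has Δρ < 0: lighter water underlies denser water.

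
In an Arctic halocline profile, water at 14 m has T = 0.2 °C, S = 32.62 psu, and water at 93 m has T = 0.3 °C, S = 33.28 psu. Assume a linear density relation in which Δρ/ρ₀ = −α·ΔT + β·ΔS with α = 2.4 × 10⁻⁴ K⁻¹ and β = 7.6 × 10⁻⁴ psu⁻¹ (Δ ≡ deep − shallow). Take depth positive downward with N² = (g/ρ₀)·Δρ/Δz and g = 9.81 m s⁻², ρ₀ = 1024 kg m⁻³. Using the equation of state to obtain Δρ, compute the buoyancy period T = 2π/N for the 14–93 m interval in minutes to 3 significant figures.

ΔT = +0.1 K, ΔS = +0.66 psu (deep − shallow).
Δρ/ρ₀ = −αΔT + βΔS = -2.40 × 10⁻⁵ + 5.016 × 10⁻⁴ = 4.776 × 10⁻⁴, so Δρ ≈ 0.4891 kg m⁻³.
N² = (g/ρ₀)·Δρ/Δz = g·(Δρ/ρ₀)/Δz = 9.81 × 4.776 × 10⁻⁴ / 79 = 5.9307 × 10⁻⁵ s⁻².
N = √(5.9307 × 10⁻⁵) = 7.7011 × 10⁻³ rad s⁻¹ → T = 2π/N = 815.88 s = 13.598 min ≈ 13.6 min.

13.6 min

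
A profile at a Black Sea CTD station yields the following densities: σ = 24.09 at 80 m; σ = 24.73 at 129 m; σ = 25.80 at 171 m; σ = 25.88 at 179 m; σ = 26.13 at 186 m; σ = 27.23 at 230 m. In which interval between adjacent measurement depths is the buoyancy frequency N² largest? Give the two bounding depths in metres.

Compute the density gradient over each adjacent pair:
  80–129 m: Δρ/Δz = 0.64/49 = 0.013 kg m⁻⁴
  129–171 m: Δρ/Δz = 1.07/42 = 0.025 kg m⁻⁴
  171–179 m: Δρ/Δz = 0.08/8 = 0.010 kg m⁻⁴
  179–186 m: Δρ/Δz = 0.25/7 = 0.036 kg m⁻⁴
  186–230 m: Δρ/Δz = 1.10/44 = 0.025 kg m⁻⁴
The largest gradient is in the 179–186 m interval — the pycnocline.

179–186 m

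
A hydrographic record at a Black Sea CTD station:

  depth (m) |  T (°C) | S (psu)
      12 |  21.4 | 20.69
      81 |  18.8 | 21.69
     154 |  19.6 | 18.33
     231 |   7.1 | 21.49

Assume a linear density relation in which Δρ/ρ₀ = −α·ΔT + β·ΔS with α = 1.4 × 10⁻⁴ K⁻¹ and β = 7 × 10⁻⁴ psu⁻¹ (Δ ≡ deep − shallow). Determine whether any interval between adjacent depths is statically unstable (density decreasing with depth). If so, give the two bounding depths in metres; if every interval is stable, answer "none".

Evaluate Δρ/ρ₀ = −αΔT + βΔS across each adjacent pair:
  12–81 m: −αΔT+βΔS = −(1.4 × 10⁻⁴)(-2.6)+(7 × 10⁻⁴)(+1.00) = 1.1 × 10⁻³ → stable
  81–154 m: −αΔT+βΔS = −(1.4 × 10⁻⁴)(+0.8)+(7 × 10⁻⁴)(-3.36) = -2.5 × 10⁻³ → UNSTABLE
  154–231 m: −αΔT+βΔS = −(1.4 × 10⁻⁴)(-12.5)+(7 × 10⁻⁴)(+3.16) = 4.0 × 10⁻³ → stable
The 81–154 m interval has Δρ < 0: lighter water underlies denser water.

81–154 m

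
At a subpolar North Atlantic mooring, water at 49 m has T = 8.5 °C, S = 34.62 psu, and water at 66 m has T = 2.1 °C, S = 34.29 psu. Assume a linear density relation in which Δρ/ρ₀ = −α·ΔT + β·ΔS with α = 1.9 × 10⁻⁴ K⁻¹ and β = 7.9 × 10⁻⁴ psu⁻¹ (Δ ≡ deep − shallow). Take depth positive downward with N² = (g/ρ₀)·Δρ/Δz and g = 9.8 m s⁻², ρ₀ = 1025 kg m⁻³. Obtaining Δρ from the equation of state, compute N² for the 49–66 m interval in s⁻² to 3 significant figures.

5.51 × 10⁻⁴ s⁻²

ΔT = -6.4 K, ΔS = -0.33 psu (deep − shallow).
Δρ/ρ₀ = −αΔT + βΔS = 1.216 × 10⁻³ − 2.607 × 10⁻⁴ = 9.553 × 10⁻⁴, so Δρ ≈ 0.9792 kg m⁻³.
N² = (g/ρ₀)·Δρ/Δz = g·(Δρ/ρ₀)/Δz = 9.8 × 9.553 × 10⁻⁴ / 17 = 5.5070 × 10⁻⁴ s⁻² ≈ 5.51 × 10⁻⁴ s⁻².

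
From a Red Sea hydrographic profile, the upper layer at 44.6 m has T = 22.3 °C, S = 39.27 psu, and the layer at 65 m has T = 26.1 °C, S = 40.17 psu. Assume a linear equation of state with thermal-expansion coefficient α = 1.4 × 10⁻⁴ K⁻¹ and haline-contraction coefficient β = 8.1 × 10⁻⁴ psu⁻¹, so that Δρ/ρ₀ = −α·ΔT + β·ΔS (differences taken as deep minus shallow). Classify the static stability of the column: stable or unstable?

ΔT = 26.1 − 22.3 = +3.8 K and ΔS = 40.17 − 39.27 = +0.90 psu (deep − shallow).
−αΔT = -5.32 × 10⁻⁴; βΔS = 7.29 × 10⁻⁴; sum Δρ/ρ₀ = 1.97 × 10⁻⁴.
Δρ/ρ₀ > 0, so Δρ > 0: deeper water is denser → statically stable.

stable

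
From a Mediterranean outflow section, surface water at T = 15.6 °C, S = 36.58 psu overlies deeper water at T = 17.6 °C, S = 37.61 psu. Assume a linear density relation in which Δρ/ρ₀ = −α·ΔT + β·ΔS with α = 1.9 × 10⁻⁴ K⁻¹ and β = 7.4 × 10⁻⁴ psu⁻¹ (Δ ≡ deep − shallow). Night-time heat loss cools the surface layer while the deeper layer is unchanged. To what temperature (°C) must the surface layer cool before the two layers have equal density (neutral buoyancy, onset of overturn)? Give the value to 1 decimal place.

13.6 °C

Neutral buoyancy requires Δρ = 0, i.e. −α(T_deep − T_surf′) + β(S_deep − S_surf) = 0.
T_surf′ = T_deep − (β/α)·ΔS = 17.6 − (7.4 × 10⁻⁴/1.9 × 10⁻⁴)·(+1.03) = 13.588 °C.
Cooling required: 15.6 − (13.588) = 2.012 °C.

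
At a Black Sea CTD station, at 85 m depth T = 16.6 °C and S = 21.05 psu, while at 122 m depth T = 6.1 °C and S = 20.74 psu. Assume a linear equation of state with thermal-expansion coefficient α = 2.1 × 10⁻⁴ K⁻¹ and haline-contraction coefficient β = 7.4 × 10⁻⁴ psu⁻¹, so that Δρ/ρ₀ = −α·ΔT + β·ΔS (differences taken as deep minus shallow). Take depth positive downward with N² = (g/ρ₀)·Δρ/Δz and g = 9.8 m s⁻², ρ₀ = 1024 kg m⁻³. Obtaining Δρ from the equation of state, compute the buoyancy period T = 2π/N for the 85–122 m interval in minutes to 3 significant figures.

4.58 min

ΔT = -10.5 K, ΔS = -0.31 psu (deep − shallow).
Δρ/ρ₀ = −αΔT + βΔS = 2.205 × 10⁻³ − 2.294 × 10⁻⁴ = 1.9756 × 10⁻³, so Δρ ≈ 2.023 kg m⁻³.
N² = (g/ρ₀)·Δρ/Δz = g·(Δρ/ρ₀)/Δz = 9.8 × 1.9756 × 10⁻³ / 37 = 5.2327 × 10⁻⁴ s⁻².
N = √(5.2327 × 10⁻⁴) = 0.022875 rad s⁻¹ → T = 2π/N = 274.67 s = 4.5778 min ≈ 4.58 min.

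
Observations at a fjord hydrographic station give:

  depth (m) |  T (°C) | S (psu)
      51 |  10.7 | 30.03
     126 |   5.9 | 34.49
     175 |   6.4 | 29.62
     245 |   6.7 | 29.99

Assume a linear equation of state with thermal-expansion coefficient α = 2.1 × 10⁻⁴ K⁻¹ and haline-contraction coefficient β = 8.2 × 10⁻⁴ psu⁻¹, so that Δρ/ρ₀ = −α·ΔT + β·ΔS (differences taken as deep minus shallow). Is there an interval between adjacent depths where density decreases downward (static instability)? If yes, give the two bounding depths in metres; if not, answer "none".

126–175 m

Evaluate Δρ/ρ₀ = −αΔT + βΔS across each adjacent pair:
  51–126 m: −αΔT+βΔS = −(2.1 × 10⁻⁴)(-4.8)+(8.2 × 10⁻⁴)(+4.46) = 4.7 × 10⁻³ → stable
  126–175 m: −αΔT+βΔS = −(2.1 × 10⁻⁴)(+0.5)+(8.2 × 10⁻⁴)(-4.87) = -4.1 × 10⁻³ → UNSTABLE
  175–245 m: −αΔT+βΔS = −(2.1 × 10⁻⁴)(+0.3)+(8.2 × 10⁻⁴)(+0.37) = 2.4 × 10⁻⁴ → stable
The 126–175 m interval has Δρ < 0: lighter water underlies denser water.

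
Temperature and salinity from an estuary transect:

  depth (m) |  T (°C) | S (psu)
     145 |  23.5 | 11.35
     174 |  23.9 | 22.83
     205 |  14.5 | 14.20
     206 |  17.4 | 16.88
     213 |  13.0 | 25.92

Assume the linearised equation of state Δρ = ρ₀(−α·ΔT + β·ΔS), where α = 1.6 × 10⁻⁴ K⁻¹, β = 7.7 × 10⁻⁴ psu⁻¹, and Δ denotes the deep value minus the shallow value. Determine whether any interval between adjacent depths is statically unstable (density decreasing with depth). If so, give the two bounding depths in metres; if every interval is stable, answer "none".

Evaluate Δρ/ρ₀ = −αΔT + βΔS across each adjacent pair:
  145–174 m: −αΔT+βΔS = −(1.6 × 10⁻⁴)(+0.4)+(7.7 × 10⁻⁴)(+11.48) = 8.8 × 10⁻³ → stable
  174–205 m: −αΔT+βΔS = −(1.6 × 10⁻⁴)(-9.4)+(7.7 × 10⁻⁴)(-8.63) = -5.1 × 10⁻³ → UNSTABLE
  205–206 m: −αΔT+βΔS = −(1.6 × 10⁻⁴)(+2.9)+(7.7 × 10⁻⁴)(+2.68) = 1.6 × 10⁻³ → stable
  206–213 m: −αΔT+βΔS = −(1.6 × 10⁻⁴)(-4.4)+(7.7 × 10⁻⁴)(+9.04) = 7.7 × 10⁻³ → stable
The 174–205 m interval has Δρ < 0: lighter water underlies denser water.

174–205 m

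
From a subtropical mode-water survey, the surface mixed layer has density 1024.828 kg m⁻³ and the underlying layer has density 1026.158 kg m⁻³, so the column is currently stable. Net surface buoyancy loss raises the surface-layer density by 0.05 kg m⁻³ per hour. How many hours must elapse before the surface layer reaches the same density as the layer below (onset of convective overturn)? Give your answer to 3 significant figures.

Density deficit of the surface layer: 1026.158 − 1024.828 = 1.33 kg m⁻³.
Required change = 1.33 / 0.05 = 26.6 hours.

26.6 hours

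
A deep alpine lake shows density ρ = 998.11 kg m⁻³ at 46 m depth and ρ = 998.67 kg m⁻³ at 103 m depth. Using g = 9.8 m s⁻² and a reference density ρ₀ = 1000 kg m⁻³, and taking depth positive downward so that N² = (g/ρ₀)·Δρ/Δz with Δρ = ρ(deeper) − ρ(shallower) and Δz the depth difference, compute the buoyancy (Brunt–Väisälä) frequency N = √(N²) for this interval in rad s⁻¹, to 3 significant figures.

Δρ = 998.67 − 998.11 = 0.56 kg m⁻³ over Δz = 103 − 46 = 57 m.
N² = (9.8/1000) × (0.56/57) = 9.6281 × 10⁻⁵ s⁻².
N = √(9.6281 × 10⁻⁵) = 9.8123 × 10⁻³ rad s⁻¹ ≈ 9.81 × 10⁻³ rad s⁻¹.

9.81 × 10⁻³ rad s⁻¹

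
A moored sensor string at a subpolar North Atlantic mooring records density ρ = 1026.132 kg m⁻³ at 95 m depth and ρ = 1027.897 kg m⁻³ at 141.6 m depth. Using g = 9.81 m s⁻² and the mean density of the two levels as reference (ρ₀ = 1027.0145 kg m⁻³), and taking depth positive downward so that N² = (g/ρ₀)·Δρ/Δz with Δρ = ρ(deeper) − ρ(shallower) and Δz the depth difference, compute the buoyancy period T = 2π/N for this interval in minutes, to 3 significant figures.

5.51 min

Δρ = 1027.897 − 1026.132 = 1.765 kg m⁻³ over Δz = 141.6 − 95 = 46.6 m.
N² = (9.81/1027.0145) × (1.765/46.6) = 3.6179 × 10⁻⁴ s⁻².
N = √(3.6179 × 10⁻⁴) = 0.019021 rad s⁻¹, so T = 2π/N = 330.33 s = 5.5055 min ≈ 5.51 min.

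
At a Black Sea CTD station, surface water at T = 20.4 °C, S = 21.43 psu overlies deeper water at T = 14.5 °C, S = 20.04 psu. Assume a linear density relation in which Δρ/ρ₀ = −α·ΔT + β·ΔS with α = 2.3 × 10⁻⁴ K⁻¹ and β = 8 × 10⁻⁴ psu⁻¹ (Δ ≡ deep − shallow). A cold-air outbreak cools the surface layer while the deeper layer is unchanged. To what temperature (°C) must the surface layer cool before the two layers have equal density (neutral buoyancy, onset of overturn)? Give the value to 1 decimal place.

Neutral buoyancy requires Δρ = 0, i.e. −α(T_deep − T_surf′) + β(S_deep − S_surf) = 0.
T_surf′ = T_deep − (β/α)·ΔS = 14.5 − (8 × 10⁻⁴/2.3 × 10⁻⁴)·(-1.39) = 19.335 °C.
Cooling required: 20.4 − (19.335) = 1.065 °C.

19.3 °C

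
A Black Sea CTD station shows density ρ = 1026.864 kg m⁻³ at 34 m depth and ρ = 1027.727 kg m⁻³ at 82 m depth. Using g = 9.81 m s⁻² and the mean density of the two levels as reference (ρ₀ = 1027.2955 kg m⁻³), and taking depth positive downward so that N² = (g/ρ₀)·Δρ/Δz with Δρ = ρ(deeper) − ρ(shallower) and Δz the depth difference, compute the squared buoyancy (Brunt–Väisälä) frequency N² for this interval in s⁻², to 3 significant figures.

1.72 × 10⁻⁴ s⁻²

Δρ = 1027.727 − 1026.864 = 0.863 kg m⁻³ over Δz = 82 − 34 = 48 m.
N² = (9.81/1027.2955) × (0.863/48) = 1.7169 × 10⁻⁴ s⁻² ≈ 1.72 × 10⁻⁴ s⁻².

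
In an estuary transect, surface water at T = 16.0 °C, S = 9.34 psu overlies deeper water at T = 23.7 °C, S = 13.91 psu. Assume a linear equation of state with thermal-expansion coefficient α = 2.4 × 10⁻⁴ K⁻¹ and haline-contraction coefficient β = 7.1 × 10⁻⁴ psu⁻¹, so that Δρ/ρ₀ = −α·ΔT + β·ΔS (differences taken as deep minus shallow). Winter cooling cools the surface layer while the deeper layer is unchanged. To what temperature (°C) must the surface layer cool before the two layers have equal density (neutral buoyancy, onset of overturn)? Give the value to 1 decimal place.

10.2 °C

Neutral buoyancy requires Δρ = 0, i.e. −α(T_deep − T_surf′) + β(S_deep − S_surf) = 0.
T_surf′ = T_deep − (β/α)·ΔS = 23.7 − (7.1 × 10⁻⁴/2.4 × 10⁻⁴)·(+4.57) = 10.180 °C.
Cooling required: 16.0 − (10.180) = 5.820 °C.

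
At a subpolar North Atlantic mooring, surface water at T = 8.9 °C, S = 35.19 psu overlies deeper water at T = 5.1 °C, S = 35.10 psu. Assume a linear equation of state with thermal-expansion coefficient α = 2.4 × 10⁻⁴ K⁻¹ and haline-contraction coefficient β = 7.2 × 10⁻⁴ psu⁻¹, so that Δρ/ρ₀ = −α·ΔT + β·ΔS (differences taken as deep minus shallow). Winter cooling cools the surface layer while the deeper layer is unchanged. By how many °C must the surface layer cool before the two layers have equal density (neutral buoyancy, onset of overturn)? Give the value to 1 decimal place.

3.5 °C

Neutral buoyancy requires Δρ = 0, i.e. −α(T_deep − T_surf′) + β(S_deep − S_surf) = 0.
T_surf′ = T_deep − (β/α)·ΔS = 5.1 − (7.2 × 10⁻⁴/2.4 × 10⁻⁴)·(-0.09) = 5.370 °C.
Cooling required: 8.9 − (5.370) = 3.530 °C.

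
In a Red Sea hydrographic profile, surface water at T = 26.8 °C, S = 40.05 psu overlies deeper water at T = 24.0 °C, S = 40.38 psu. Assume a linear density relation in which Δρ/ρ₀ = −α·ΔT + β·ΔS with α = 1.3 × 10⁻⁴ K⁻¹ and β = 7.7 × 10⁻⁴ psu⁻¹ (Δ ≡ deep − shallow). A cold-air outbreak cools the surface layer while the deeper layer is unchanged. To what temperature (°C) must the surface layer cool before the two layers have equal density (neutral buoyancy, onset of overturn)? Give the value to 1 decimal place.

Neutral buoyancy requires Δρ = 0, i.e. −α(T_deep − T_surf′) + β(S_deep − S_surf) = 0.
T_surf′ = T_deep − (β/α)·ΔS = 24.0 − (7.7 × 10⁻⁴/1.3 × 10⁻⁴)·(+0.33) = 22.045 °C.
Cooling required: 26.8 − (22.045) = 4.755 °C.

22.0 °C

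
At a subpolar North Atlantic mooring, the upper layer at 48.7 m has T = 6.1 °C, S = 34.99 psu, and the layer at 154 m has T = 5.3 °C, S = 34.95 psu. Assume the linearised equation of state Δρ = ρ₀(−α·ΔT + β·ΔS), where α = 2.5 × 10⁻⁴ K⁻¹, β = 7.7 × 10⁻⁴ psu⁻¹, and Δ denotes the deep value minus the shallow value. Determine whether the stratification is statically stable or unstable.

stable

ΔT = 5.3 − 6.1 = -0.8 K and ΔS = 34.95 − 34.99 = -0.04 psu (deep − shallow).
−αΔT = 2.00 × 10⁻⁴; βΔS = -3.08 × 10⁻⁵; sum Δρ/ρ₀ = 1.692 × 10⁻⁴.
Δρ/ρ₀ > 0, so Δρ > 0: deeper water is denser → statically stable.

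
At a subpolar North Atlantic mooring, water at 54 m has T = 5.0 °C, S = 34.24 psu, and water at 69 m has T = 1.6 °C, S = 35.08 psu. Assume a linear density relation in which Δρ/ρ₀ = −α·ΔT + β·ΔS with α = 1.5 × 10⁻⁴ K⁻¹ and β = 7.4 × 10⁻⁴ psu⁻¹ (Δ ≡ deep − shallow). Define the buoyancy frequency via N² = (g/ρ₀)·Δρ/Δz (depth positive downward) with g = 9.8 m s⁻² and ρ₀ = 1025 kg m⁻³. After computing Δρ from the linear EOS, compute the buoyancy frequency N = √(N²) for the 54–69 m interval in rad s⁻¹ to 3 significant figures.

ΔT = -3.4 K, ΔS = +0.84 psu (deep − shallow).
Δρ/ρ₀ = −αΔT + βΔS = 5.10 × 10⁻⁴ + 6.216 × 10⁻⁴ = 1.1316 × 10⁻³, so Δρ ≈ 1.160 kg m⁻³.
N² = (g/ρ₀)·Δρ/Δz = g·(Δρ/ρ₀)/Δz = 9.8 × 1.1316 × 10⁻³ / 15 = 7.3931 × 10⁻⁴ s⁻².
N = √(7.3931 × 10⁻⁴) = 0.027190 rad s⁻¹ ≈ 0.0272 rad s⁻¹.

0.0272 rad s⁻¹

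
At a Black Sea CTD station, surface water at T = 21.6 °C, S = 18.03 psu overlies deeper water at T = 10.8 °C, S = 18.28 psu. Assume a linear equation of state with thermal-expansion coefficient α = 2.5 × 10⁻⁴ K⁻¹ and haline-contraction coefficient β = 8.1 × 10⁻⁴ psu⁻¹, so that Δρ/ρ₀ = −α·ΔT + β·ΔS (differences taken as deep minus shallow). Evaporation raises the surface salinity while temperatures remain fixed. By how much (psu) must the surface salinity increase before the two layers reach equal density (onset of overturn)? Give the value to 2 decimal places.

Neutral buoyancy requires −α(T_deep − T_surf) + β(S_deep − S_surf′) = 0.
S_surf′ = S_deep − (α/β)·ΔT = 18.28 − (2.5 × 10⁻⁴/8.1 × 10⁻⁴)·(-10.8) = 21.6133 psu.
Increase required: 21.6133 − 18.03 = 3.5833 psu.

3.58 psu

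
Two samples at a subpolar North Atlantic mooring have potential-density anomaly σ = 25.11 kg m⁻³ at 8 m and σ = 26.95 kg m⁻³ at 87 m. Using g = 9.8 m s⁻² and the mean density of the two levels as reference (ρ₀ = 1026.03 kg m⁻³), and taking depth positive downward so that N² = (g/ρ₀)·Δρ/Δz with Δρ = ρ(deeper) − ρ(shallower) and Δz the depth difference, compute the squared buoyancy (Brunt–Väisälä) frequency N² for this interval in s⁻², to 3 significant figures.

Δρ = 1026.95 − 1025.11 = 1.84 kg m⁻³ over Δz = 87 − 8 = 79 m.
N² = (9.8/1026.03) × (1.84/79) = 2.2246 × 10⁻⁴ s⁻² ≈ 2.22 × 10⁻⁴ s⁻².

2.22 × 10⁻⁴ s⁻²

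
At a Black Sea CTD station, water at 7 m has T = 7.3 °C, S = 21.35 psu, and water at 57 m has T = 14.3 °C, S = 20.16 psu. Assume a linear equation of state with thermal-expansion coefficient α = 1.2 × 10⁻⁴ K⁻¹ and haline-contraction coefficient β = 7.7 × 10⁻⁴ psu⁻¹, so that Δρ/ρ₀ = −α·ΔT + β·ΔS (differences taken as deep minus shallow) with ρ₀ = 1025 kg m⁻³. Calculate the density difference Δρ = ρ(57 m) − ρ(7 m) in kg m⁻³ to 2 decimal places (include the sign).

ΔT = +7.0 K, ΔS = -1.19 psu (deep − shallow).
Δρ/ρ₀ = −(1.2 × 10⁻⁴)(+7.0) + (7.7 × 10⁻⁴)(-1.19) = -1.7563 × 10⁻³.
Δρ = 1025 × (-1.7563 × 10⁻³) = -1.80 kg m⁻³.
Negative Δρ: lighter below, statically unstable.

-1.80 kg m⁻³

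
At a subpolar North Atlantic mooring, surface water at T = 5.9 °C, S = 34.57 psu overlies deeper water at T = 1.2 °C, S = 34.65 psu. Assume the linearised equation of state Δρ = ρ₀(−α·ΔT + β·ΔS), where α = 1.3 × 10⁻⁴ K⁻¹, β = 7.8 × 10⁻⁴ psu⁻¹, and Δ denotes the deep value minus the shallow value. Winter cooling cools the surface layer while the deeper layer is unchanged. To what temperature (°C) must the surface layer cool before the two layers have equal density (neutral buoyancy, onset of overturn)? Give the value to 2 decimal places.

Neutral buoyancy requires Δρ = 0, i.e. −α(T_deep − T_surf′) + β(S_deep − S_surf) = 0.
T_surf′ = T_deep − (β/α)·ΔS = 1.2 − (7.8 × 10⁻⁴/1.3 × 10⁻⁴)·(+0.08) = 0.7200 °C.
Cooling required: 5.9 − (0.7200) = 5.1800 °C.

0.72 °C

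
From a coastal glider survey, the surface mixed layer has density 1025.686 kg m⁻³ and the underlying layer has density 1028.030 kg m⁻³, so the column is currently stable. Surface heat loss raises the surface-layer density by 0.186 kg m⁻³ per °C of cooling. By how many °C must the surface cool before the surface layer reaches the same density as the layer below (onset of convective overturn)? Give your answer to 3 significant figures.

12.6 °C

Density deficit of the surface layer: 1028.030 − 1025.686 = 2.344 kg m⁻³.
Required change = 2.344 / 0.186 = 12.6 °C.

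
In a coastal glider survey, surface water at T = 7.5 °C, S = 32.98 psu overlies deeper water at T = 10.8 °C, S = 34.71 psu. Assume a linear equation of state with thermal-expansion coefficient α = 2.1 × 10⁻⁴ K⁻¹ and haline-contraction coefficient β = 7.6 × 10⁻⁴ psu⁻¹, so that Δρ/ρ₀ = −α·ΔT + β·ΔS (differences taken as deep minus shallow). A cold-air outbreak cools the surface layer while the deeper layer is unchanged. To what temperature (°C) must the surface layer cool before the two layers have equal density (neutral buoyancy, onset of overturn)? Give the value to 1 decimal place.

4.5 °C

Neutral buoyancy requires Δρ = 0, i.e. −α(T_deep − T_surf′) + β(S_deep − S_surf) = 0.
T_surf′ = T_deep − (β/α)·ΔS = 10.8 − (7.6 × 10⁻⁴/2.1 × 10⁻⁴)·(+1.73) = 4.539 °C.
Cooling required: 7.5 − (4.539) = 2.961 °C.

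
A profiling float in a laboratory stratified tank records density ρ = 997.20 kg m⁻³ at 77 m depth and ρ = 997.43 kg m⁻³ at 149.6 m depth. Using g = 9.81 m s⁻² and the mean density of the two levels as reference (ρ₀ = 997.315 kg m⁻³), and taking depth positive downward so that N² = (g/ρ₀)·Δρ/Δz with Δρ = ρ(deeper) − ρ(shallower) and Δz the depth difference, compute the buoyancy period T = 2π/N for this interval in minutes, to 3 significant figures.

18.8 min

Δρ = 997.43 − 997.20 = 0.23 kg m⁻³ over Δz = 149.6 − 77 = 72.6 m.
N² = (9.81/997.315) × (0.23/72.6) = 3.1162 × 10⁻⁵ s⁻².
N = √(3.1162 × 10⁻⁵) = 5.5823 × 10⁻³ rad s⁻¹, so T = 2π/N = 1.1256 × 10³ s = 18.760 min ≈ 18.8 min.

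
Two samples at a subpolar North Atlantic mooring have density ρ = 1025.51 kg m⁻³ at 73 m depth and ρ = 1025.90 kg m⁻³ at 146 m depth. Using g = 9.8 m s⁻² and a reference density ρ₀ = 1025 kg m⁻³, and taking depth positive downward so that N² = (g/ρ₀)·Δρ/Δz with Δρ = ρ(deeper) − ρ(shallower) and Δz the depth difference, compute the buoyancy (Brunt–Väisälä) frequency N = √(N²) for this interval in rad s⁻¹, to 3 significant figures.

7.15 × 10⁻³ rad s⁻¹

Δρ = 1025.90 − 1025.51 = 0.39 kg m⁻³ over Δz = 146 − 73 = 73 m.
N² = (9.8/1025) × (0.39/73) = 5.1079 × 10⁻⁵ s⁻².
N = √(5.1079 × 10⁻⁵) = 7.1470 × 10⁻³ rad s⁻¹ ≈ 7.15 × 10⁻³ rad s⁻¹.
Since Δρ > 0 the layer is stably stratified.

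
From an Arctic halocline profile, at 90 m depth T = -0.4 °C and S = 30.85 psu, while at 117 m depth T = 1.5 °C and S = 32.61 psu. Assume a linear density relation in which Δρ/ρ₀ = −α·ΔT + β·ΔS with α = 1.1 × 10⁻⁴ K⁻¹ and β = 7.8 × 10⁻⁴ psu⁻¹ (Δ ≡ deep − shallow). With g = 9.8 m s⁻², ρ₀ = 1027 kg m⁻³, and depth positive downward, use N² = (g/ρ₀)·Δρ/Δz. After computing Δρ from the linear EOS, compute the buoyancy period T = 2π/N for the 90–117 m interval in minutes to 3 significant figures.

ΔT = +1.9 K, ΔS = +1.76 psu (deep − shallow).
Δρ/ρ₀ = −αΔT + βΔS = -2.09 × 10⁻⁴ + 1.3728 × 10⁻³ = 1.1638 × 10⁻³, so Δρ ≈ 1.195 kg m⁻³.
N² = (g/ρ₀)·Δρ/Δz = g·(Δρ/ρ₀)/Δz = 9.8 × 1.1638 × 10⁻³ / 27 = 4.2242 × 10⁻⁴ s⁻².
N = √(4.2242 × 10⁻⁴) = 0.020553 rad s⁻¹ → T = 2π/N = 305.71 s = 5.0952 min ≈ 5.10 min.

5.10 min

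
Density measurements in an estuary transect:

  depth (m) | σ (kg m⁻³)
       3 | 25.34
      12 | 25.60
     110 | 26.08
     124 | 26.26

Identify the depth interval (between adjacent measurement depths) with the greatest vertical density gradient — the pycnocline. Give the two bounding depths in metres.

3–12 m

Compute the density gradient over each adjacent pair:
  3–12 m: Δρ/Δz = 0.26/9 = 0.029 kg m⁻⁴
  12–110 m: Δρ/Δz = 0.48/98 = 4.9 × 10⁻³ kg m⁻⁴
  110–124 m: Δρ/Δz = 0.18/14 = 0.013 kg m⁻⁴
The largest gradient is in the 3–12 m interval — the pycnocline.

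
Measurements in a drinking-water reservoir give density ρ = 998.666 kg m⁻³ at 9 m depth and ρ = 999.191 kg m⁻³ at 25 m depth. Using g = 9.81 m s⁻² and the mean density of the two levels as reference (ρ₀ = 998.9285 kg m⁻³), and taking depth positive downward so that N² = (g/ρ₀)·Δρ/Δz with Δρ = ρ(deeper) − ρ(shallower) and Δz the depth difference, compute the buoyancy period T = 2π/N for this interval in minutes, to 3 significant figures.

Δρ = 999.191 − 998.666 = 0.525 kg m⁻³ over Δz = 25 − 9 = 16 m.
N² = (9.81/998.9285) × (0.525/16) = 3.2224 × 10⁻⁴ s⁻².
N = √(3.2224 × 10⁻⁴) = 0.017951 rad s⁻¹, so T = 2π/N = 350.02 s = 5.8337 min ≈ 5.83 min.

5.83 min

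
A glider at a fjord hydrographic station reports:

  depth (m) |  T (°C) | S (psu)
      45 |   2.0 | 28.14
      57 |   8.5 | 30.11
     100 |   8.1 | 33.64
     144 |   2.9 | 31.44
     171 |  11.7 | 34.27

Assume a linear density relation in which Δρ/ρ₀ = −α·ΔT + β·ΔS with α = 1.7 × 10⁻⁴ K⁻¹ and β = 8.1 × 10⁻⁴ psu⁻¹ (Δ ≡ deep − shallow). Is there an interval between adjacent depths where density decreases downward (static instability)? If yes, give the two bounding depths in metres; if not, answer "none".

100–144 m

Evaluate Δρ/ρ₀ = −αΔT + βΔS across each adjacent pair:
  45–57 m: −αΔT+βΔS = −(1.7 × 10⁻⁴)(+6.5)+(8.1 × 10⁻⁴)(+1.97) = 4.9 × 10⁻⁴ → stable
  57–100 m: −αΔT+βΔS = −(1.7 × 10⁻⁴)(-0.4)+(8.1 × 10⁻⁴)(+3.53) = 2.9 × 10⁻³ → stable
  100–144 m: −αΔT+βΔS = −(1.7 × 10⁻⁴)(-5.2)+(8.1 × 10⁻⁴)(-2.20) = -9.0 × 10⁻⁴ → UNSTABLE
  144–171 m: −αΔT+βΔS = −(1.7 × 10⁻⁴)(+8.8)+(8.1 × 10⁻⁴)(+2.83) = 8.0 × 10⁻⁴ → stable
The 100–144 m interval has Δρ < 0: lighter water underlies denser water.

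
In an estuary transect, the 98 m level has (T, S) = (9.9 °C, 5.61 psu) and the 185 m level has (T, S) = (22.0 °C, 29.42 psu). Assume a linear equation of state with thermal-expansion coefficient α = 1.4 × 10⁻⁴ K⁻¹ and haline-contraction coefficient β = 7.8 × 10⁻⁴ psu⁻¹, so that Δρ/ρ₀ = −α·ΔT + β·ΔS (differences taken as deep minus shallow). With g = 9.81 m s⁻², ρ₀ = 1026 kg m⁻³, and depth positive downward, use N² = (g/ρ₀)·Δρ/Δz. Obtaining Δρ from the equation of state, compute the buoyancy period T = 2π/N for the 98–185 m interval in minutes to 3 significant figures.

2.40 min

ΔT = +12.1 K, ΔS = +23.81 psu (deep − shallow).
Δρ/ρ₀ = −αΔT + βΔS = -1.694 × 10⁻³ + 0.0185718 = 0.0168778, so Δρ ≈ 17.32 kg m⁻³.
N² = (g/ρ₀)·Δρ/Δz = g·(Δρ/ρ₀)/Δz = 9.81 × 0.0168778 / 87 = 1.9031 × 10⁻³ s⁻².
N = √(1.9031 × 10⁻³) = 0.043625 rad s⁻¹ → T = 2π/N = 144.03 s = 2.4005 min ≈ 2.40 min.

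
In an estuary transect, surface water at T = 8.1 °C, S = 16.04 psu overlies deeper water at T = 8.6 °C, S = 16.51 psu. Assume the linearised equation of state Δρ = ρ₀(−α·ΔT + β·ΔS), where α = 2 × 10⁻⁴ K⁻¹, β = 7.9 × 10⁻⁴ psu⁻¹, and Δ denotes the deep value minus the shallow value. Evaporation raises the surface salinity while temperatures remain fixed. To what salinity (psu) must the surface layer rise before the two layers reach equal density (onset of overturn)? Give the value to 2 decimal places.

Neutral buoyancy requires −α(T_deep − T_surf) + β(S_deep − S_surf′) = 0.
S_surf′ = S_deep − (α/β)·ΔT = 16.51 − (2 × 10⁻⁴/7.9 × 10⁻⁴)·(+0.5) = 16.3834 psu.
Increase required: 16.3834 − 16.04 = 0.3434 psu.

16.38 psu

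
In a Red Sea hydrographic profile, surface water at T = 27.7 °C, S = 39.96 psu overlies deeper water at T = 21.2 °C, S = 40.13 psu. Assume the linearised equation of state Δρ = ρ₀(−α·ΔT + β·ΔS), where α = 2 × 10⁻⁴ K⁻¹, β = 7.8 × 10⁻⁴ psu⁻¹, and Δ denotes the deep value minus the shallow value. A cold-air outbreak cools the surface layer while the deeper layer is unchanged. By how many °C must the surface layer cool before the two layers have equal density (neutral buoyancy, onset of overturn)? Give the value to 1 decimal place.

7.2 °C

Neutral buoyancy requires Δρ = 0, i.e. −α(T_deep − T_surf′) + β(S_deep − S_surf) = 0.
T_surf′ = T_deep − (β/α)·ΔS = 21.2 − (7.8 × 10⁻⁴/2 × 10⁻⁴)·(+0.17) = 20.537 °C.
Cooling required: 27.7 − (20.537) = 7.163 °C.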